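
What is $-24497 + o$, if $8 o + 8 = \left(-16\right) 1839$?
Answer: $-28176$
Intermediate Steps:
$o = -3679$ ($o = -1 + \frac{\left(-16\right) 1839}{8} = -1 + \frac{1}{8} \left(-29424\right) = -1 - 3678 = -3679$)
$-24497 + o = -24497 - 3679 = -28176$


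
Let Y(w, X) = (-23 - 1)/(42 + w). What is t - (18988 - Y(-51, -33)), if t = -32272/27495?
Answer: -522034012/27495 ≈ -18987.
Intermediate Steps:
Y(w, X) = -24/(42 + w)
t = -32272/27495 (t = -32272*1/27495 = -32272/27495 ≈ -1.1737)
t - (18988 - Y(-51, -33)) = -32272/27495 - (18988 - (-24)/(42 - 51)) = -32272/27495 - (18988 - (-24)/(-9)) = -32272/27495 - (18988 - (-24)*(-1)/9) = -32272/27495 - (18988 - 1*8/3) = -32272/27495 - (18988 - 8/3) = -32272/27495 - 1*56956/3 = -32272/27495 - 56956/3 = -522034012/27495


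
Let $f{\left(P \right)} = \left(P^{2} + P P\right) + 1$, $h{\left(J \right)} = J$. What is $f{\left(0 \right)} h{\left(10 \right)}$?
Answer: $10$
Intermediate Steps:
$f{\left(P \right)} = 1 + 2 P^{2}$ ($f{\left(P \right)} = \left(P^{2} + P^{2}\right) + 1 = 2 P^{2} + 1 = 1 + 2 P^{2}$)
$f{\left(0 \right)} h{\left(10 \right)} = \left(1 + 2 \cdot 0^{2}\right) 10 = \left(1 + 2 \cdot 0\right) 10 = \left(1 + 0\right) 10 = 1 \cdot 10 = 10$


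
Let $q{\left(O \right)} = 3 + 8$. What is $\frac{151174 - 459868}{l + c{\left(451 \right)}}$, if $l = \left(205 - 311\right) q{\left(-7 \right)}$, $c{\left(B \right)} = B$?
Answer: $\frac{308694}{715} \approx 431.74$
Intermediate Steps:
$q{\left(O \right)} = 11$
$l = -1166$ ($l = \left(205 - 311\right) 11 = \left(-106\right) 11 = -1166$)
$\frac{151174 - 459868}{l + c{\left(451 \right)}} = \frac{151174 - 459868}{-1166 + 451} = - \frac{308694}{-715} = \left(-308694\right) \left(- \frac{1}{715}\right) = \frac{308694}{715}$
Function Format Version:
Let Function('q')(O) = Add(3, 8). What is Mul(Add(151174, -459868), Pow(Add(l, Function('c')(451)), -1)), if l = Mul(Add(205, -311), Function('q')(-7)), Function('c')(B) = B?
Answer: Rational(308694, 715) ≈ 431.74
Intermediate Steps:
Function('q')(O) = 11
l = -1166 (l = Mul(Add(205, -311), 11) = Mul(-106, 11) = -1166)
Mul(Add(151174, -459868), Pow(Add(l, Function('c')(451)), -1)) = Mul(Add(151174, -459868), Pow(Add(-1166, 451), -1)) = Mul(-308694, Pow(-715, -1)) = Mul(-308694, Rational(-1, 715)) = Rational(308694, 715)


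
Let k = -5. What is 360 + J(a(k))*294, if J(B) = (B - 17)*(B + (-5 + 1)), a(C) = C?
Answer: 58572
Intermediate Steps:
J(B) = (-17 + B)*(-4 + B) (J(B) = (-17 + B)*(B - 4) = (-17 + B)*(-4 + B))
360 + J(a(k))*294 = 360 + (68 + (-5)² - 21*(-5))*294 = 360 + (68 + 25 + 105)*294 = 360 + 198*294 = 360 + 58212 = 58572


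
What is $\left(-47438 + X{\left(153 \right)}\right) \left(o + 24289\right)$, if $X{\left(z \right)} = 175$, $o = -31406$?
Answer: $336370771$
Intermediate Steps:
$\left(-47438 + X{\left(153 \right)}\right) \left(o + 24289\right) = \left(-47438 + 175\right) \left(-31406 + 24289\right) = \left(-47263\right) \left(-7117\right) = 336370771$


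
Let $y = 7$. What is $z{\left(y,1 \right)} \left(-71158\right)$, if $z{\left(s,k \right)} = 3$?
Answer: $-213474$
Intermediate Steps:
$z{\left(y,1 \right)} \left(-71158\right) = 3 \left(-71158\right) = -213474$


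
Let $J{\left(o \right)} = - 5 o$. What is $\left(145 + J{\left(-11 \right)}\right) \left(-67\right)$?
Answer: $-13400$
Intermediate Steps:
$\left(145 + J{\left(-11 \right)}\right) \left(-67\right) = \left(145 - -55\right) \left(-67\right) = \left(145 + 55\right) \left(-67\right) = 200 \left(-67\right) = -13400$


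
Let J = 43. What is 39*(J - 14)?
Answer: 1131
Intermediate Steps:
39*(J - 14) = 39*(43 - 14) = 39*29 = 1131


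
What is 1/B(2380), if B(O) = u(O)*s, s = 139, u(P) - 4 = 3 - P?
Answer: -1/329847 ≈ -3.0317e-6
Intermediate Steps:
u(P) = 7 - P (u(P) = 4 + (3 - P) = 7 - P)
B(O) = 973 - 139*O (B(O) = (7 - O)*139 = 973 - 139*O)
1/B(2380) = 1/(973 - 139*2380) = 1/(973 - 330820) = 1/(-329847) = -1/329847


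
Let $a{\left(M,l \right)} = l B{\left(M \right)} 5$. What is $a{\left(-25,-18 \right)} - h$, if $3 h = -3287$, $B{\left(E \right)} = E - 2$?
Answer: $\frac{10577}{3} \approx 3525.7$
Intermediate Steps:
$B{\left(E \right)} = -2 + E$
$a{\left(M,l \right)} = 5 l \left(-2 + M\right)$ ($a{\left(M,l \right)} = l \left(-2 + M\right) 5 = 5 l \left(-2 + M\right)$)
$h = - \frac{3287}{3}$ ($h = \frac{1}{3} \left(-3287\right) = - \frac{3287}{3} \approx -1095.7$)
$a{\left(-25,-18 \right)} - h = 5 \left(-18\right) \left(-2 - 25\right) - - \frac{3287}{3} = 5 \left(-18\right) \left(-27\right) + \frac{3287}{3} = 2430 + \frac{3287}{3} = \frac{10577}{3}$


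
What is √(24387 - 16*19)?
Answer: √24083 ≈ 155.19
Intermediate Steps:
√(24387 - 16*19) = √(24387 - 304) = √24083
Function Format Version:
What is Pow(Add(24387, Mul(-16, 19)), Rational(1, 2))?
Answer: Pow(24083, Rational(1, 2)) ≈ 155.19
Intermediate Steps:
Pow(Add(24387, Mul(-16, 19)), Rational(1, 2)) = Pow(Add(24387, -304), Rational(1, 2)) = Pow(24083, Rational(1, 2))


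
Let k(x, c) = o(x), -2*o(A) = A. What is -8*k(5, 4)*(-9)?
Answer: -180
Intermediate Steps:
o(A) = -A/2
k(x, c) = -x/2
-8*k(5, 4)*(-9) = -(-4)*5*(-9) = -8*(-5/2)*(-9) = 20*(-9) = -180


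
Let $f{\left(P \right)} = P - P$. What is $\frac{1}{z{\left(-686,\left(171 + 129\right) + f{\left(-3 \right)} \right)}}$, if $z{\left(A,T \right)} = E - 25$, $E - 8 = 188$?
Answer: $\frac{1}{171} \approx 0.005848$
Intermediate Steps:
$E = 196$ ($E = 8 + 188 = 196$)
$f{\left(P \right)} = 0$
$z{\left(A,T \right)} = 171$ ($z{\left(A,T \right)} = 196 - 25 = 171$)
$\frac{1}{z{\left(-686,\left(171 + 129\right) + f{\left(-3 \right)} \right)}} = \frac{1}{171}$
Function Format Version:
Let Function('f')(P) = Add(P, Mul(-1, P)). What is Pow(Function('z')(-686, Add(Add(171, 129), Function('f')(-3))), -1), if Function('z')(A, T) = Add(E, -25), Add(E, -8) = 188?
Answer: Rational(1, 171) ≈ 0.0058480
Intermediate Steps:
E = 196 (E = Add(8, 188) = 196)
Function('f')(P) = 0
Function('z')(A, T) = 171 (Function('z')(A, T) = Add(196, -25) = 171)
Pow(Function('z')(-686, Add(Add(171, 129), Function('f')(-3))), -1) = Pow(171, -1) = Rational(1, 171)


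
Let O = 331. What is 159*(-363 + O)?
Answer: -5088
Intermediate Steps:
159*(-363 + O) = 159*(-363 + 331) = 159*(-32) = -5088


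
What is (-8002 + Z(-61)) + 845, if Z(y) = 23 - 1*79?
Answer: -7213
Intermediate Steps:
Z(y) = -56 (Z(y) = 23 - 79 = -56)
(-8002 + Z(-61)) + 845 = (-8002 - 56) + 845 = -8058 + 845 = -7213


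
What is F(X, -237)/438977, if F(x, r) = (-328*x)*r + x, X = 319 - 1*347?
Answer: -28268/5701 ≈ -4.9584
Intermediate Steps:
X = -28 (X = 319 - 347 = -28)
F(x, r) = x - 328*r*x (F(x, r) = -328*r*x + x = x - 328*r*x)
F(X, -237)/438977 = -28*(1 - 328*(-237))/438977 = -28*(1 + 77736)*(1/438977) = -28*77737*(1/438977) = -2176636*1/438977 = -28268/5701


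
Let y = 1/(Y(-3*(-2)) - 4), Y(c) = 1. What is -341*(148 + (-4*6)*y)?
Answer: -53196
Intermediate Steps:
y = -⅓ (y = 1/(1 - 4) = 1/(-3) = -⅓ ≈ -0.33333)
-341*(148 + (-4*6)*y) = -341*(148 - 4*6*(-⅓)) = -341*(148 - 24*(-⅓)) = -341*(148 + 8) = -341*156 = -53196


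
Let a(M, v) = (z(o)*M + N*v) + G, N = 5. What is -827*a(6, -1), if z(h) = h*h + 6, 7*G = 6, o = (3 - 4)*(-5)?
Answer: -1052771/7 ≈ -1.5040e+5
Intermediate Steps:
o = 5 (o = -1*(-5) = 5)
G = 6/7 (G = (⅐)*6 = 6/7 ≈ 0.85714)
z(h) = 6 + h² (z(h) = h² + 6 = 6 + h²)
a(M, v) = 6/7 + 5*v + 31*M (a(M, v) = ((6 + 5²)*M + 5*v) + 6/7 = ((6 + 25)*M + 5*v) + 6/7 = (31*M + 5*v) + 6/7 = (5*v + 31*M) + 6/7 = 6/7 + 5*v + 31*M)
-827*a(6, -1) = -827*(6/7 + 5*(-1) + 31*6) = -827*(6/7 - 5 + 186) = -827*1273/7 = -1052771/7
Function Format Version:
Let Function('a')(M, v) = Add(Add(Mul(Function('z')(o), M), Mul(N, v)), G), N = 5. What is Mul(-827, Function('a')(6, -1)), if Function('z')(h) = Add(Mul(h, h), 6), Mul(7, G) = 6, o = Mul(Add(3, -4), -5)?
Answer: Rational(-1052771, 7) ≈ -1.5040e+5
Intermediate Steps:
o = 5 (o = Mul(-1, -5) = 5)
G = Rational(6, 7) (G = Mul(Rational(1, 7), 6) = Rational(6, 7) ≈ 0.85714)
Function('z')(h) = Add(6, Pow(h, 2)) (Function('z')(h) = Add(Pow(h, 2), 6) = Add(6, Pow(h, 2)))
Function('a')(M, v) = Add(Rational(6, 7), Mul(5, v), Mul(31, M)) (Function('a')(M, v) = Add(Add(Mul(Add(6, Pow(5, 2)), M), Mul(5, v)), Rational(6, 7)) = Add(Add(Mul(Add(6, 25), M), Mul(5, v)), Rational(6, 7)) = Add(Add(Mul(31, M), Mul(5, v)), Rational(6, 7)) = Add(Add(Mul(5, v), Mul(31, M)), Rational(6, 7)) = Add(Rational(6, 7), Mul(5, v), Mul(31, M)))
Mul(-827, Function('a')(6, -1)) = Mul(-827, Add(Rational(6, 7), Mul(5, -1), Mul(31, 6))) = Mul(-827, Add(Rational(6, 7), -5, 186)) = Mul(-827, Rational(1273, 7)) = Rational(-1052771, 7)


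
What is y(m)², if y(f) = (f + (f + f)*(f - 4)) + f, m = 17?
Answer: 226576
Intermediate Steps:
y(f) = 2*f + 2*f*(-4 + f) (y(f) = (f + (2*f)*(-4 + f)) + f = (f + 2*f*(-4 + f)) + f = 2*f + 2*f*(-4 + f))
y(m)² = (2*17*(-3 + 17))² = (2*17*14)² = 476² = 226576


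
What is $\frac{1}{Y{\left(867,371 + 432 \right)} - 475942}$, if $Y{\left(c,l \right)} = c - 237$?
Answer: $- \frac{1}{475312} \approx -2.1039 \cdot 10^{-6}$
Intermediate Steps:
$Y{\left(c,l \right)} = -237 + c$ ($Y{\left(c,l \right)} = c - 237 = -237 + c$)
$\frac{1}{Y{\left(867,371 + 432 \right)} - 475942} = \frac{1}{\left(-237 + 867\right) - 475942} = \frac{1}{630 - 475942} = \frac{1}{-475312} = - \frac{1}{475312}$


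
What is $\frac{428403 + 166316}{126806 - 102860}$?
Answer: $\frac{594719}{23946} \approx 24.836$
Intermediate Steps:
$\frac{428403 + 166316}{126806 - 102860} = \frac{594719}{23946}$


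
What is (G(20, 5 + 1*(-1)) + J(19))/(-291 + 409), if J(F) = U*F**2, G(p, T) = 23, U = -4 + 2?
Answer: -699/118 ≈ -5.9237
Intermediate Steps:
U = -2
J(F) = -2*F**2
(G(20, 5 + 1*(-1)) + J(19))/(-291 + 409) = (23 - 2*19**2)/(-291 + 409) = (23 - 2*361)/118 = (23 - 722)*(1/118) = -699*1/118 = -699/118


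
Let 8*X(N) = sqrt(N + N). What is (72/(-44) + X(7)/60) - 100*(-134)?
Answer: 147382/11 + sqrt(14)/480 ≈ 13398.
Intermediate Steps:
X(N) = sqrt(2)*sqrt(N)/8 (X(N) = sqrt(N + N)/8 = sqrt(2*N)/8 = (sqrt(2)*sqrt(N))/8 = sqrt(2)*sqrt(N)/8)
(72/(-44) + X(7)/60) - 100*(-134) = (72/(-44) + (sqrt(2)*sqrt(7)/8)/60) - 100*(-134) = (72*(-1/44) + (sqrt(14)/8)*(1/60)) + 13400 = (-18/11 + sqrt(14)/480) + 13400 = 147382/11 + sqrt(14)/480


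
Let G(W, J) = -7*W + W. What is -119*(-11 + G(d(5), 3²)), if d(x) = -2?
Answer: -119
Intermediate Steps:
G(W, J) = -6*W
-119*(-11 + G(d(5), 3²)) = -119*(-11 - 6*(-2)) = -119*(-11 + 12) = -119*1 = -119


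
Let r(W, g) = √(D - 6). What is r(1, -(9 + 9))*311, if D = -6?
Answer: 622*I*√3 ≈ 1077.3*I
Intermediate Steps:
r(W, g) = 2*I*√3 (r(W, g) = √(-6 - 6) = √(-12) = 2*I*√3)
r(1, -(9 + 9))*311 = (2*I*√3)*311 = 622*I*√3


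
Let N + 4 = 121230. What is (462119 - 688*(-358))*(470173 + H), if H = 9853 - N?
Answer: 254182172400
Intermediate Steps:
N = 121226 (N = -4 + 121230 = 121226)
H = -111373 (H = 9853 - 1*121226 = 9853 - 121226 = -111373)
(462119 - 688*(-358))*(470173 + H) = (462119 - 688*(-358))*(470173 - 111373) = (462119 + 246304)*358800 = 708423*358800 = 254182172400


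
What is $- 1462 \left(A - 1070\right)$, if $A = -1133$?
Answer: $3220786$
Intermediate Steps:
$- 1462 \left(A - 1070\right) = - 1462 \left(-1133 - 1070\right) = \left(-1462\right) \left(-2203\right) = 3220786$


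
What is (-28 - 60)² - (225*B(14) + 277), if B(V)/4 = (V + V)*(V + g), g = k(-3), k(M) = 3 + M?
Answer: -345333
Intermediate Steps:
g = 0 (g = 3 - 3 = 0)
B(V) = 8*V² (B(V) = 4*((V + V)*(V + 0)) = 4*((2*V)*V) = 4*(2*V²) = 8*V²)
(-28 - 60)² - (225*B(14) + 277) = (-28 - 60)² - (225*(8*14²) + 277) = (-88)² - (225*(8*196) + 277) = 7744 - (225*1568 + 277) = 7744 - (352800 + 277) = 7744 - 1*353077 = 7744 - 353077 = -345333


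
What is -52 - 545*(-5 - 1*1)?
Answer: 3218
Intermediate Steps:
-52 - 545*(-5 - 1*1) = -52 - 545*(-5 - 1) = -52 - 545*(-6) = -52 - 109*(-30) = -52 + 3270 = 3218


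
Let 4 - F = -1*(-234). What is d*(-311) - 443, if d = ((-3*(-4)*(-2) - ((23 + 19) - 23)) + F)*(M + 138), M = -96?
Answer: 3565483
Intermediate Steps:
F = -230 (F = 4 - (-1)*(-234) = 4 - 1*234 = 4 - 234 = -230)
d = -11466 (d = ((-3*(-4)*(-2) - ((23 + 19) - 23)) - 230)*(-96 + 138) = ((12*(-2) - (42 - 23)) - 230)*42 = ((-24 - 1*19) - 230)*42 = ((-24 - 19) - 230)*42 = (-43 - 230)*42 = -273*42 = -11466)
d*(-311) - 443 = -11466*(-311) - 443 = 3565926 - 443 = 3565483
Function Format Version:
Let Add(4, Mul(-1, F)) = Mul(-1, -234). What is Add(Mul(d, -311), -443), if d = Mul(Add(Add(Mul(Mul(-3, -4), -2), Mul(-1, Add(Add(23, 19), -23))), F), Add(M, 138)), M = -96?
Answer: 3565483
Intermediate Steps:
F = -230 (F = Add(4, Mul(-1, Mul(-1, -234))) = Add(4, Mul(-1, 234)) = Add(4, -234) = -230)
d = -11466 (d = Mul(Add(Add(Mul(Mul(-3, -4), -2), Mul(-1, Add(Add(23, 19), -23))), -230), Add(-96, 138)) = Mul(Add(Add(Mul(12, -2), Mul(-1, Add(42, -23))), -230), 42) = Mul(Add(Add(-24, Mul(-1, 19)), -230), 42) = Mul(Add(Add(-24, -19), -230), 42) = Mul(Add(-43, -230), 42) = Mul(-273, 42) = -11466)
Add(Mul(d, -311), -443) = Add(Mul(-11466, -311), -443) = Add(3565926, -443) = 3565483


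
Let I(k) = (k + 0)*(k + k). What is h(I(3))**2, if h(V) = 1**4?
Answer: 1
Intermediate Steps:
I(k) = 2*k**2 (I(k) = k*(2*k) = 2*k**2)
h(V) = 1
h(I(3))**2 = 1**2 = 1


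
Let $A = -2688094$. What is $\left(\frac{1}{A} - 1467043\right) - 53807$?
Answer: $- \frac{4088187759901}{2688094} \approx -1.5209 \cdot 10^{6}$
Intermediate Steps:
$\left(\frac{1}{A} - 1467043\right) - 53807 = \left(\frac{1}{-2688094} - 1467043\right) - 53807 = \left(- \frac{1}{2688094} - 1467043\right) - 53807 = - \frac{3943549486043}{2688094} - 53807 = - \frac{4088187759901}{2688094}$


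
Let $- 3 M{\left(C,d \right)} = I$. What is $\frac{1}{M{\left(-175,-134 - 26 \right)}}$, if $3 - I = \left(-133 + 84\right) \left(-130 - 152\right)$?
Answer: $\frac{1}{4605} \approx 0.00021716$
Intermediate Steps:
$I = -13815$ ($I = 3 - \left(-133 + 84\right) \left(-130 - 152\right) = 3 - \left(-49\right) \left(-282\right) = 3 - 13818 = -13815$)
$M{\left(C,d \right)} = 4605$ ($M{\left(C,d \right)} = \left(- \frac{1}{3}\right) \left(-13815\right) = 4605$)
$\frac{1}{M{\left(-175,-134 - 26 \right)}} = \frac{1}{4605}$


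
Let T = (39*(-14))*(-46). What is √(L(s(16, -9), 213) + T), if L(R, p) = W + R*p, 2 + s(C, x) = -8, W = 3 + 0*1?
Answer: √22989 ≈ 151.62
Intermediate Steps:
W = 3 (W = 3 + 0 = 3)
s(C, x) = -10 (s(C, x) = -2 - 8 = -10)
L(R, p) = 3 + R*p
T = 25116 (T = -546*(-46) = 25116)
√(L(s(16, -9), 213) + T) = √((3 - 10*213) + 25116) = √((3 - 2130) + 25116) = √(-2127 + 25116) = √22989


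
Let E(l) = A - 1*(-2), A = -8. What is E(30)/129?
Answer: -2/43 ≈ -0.046512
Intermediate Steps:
E(l) = -6 (E(l) = -8 - 1*(-2) = -8 + 2 = -6)
E(30)/129 = -6/129 = -6*1/129 = -2/43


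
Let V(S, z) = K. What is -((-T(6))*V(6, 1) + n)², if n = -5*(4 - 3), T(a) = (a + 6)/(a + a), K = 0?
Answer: -25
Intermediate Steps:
V(S, z) = 0
T(a) = (6 + a)/(2*a) (T(a) = (6 + a)/((2*a)) = (6 + a)*(1/(2*a)) = (6 + a)/(2*a))
n = -5 (n = -5*1 = -5)
-((-T(6))*V(6, 1) + n)² = -(-(6 + 6)/(2*6)*0 - 5)² = -(-12/(2*6)*0 - 5)² = -(-1*1*0 - 5)² = -(-1*0 - 5)² = -(0 - 5)² = -1*(-5)² = -1*25 = -25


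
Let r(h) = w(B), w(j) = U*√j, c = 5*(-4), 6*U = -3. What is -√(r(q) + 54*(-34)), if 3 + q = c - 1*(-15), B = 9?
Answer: -35*I*√6/2 ≈ -42.866*I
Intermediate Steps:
U = -½ (U = (⅙)*(-3) = -½ ≈ -0.50000)
c = -20
w(j) = -√j/2
q = -8 (q = -3 + (-20 - 1*(-15)) = -3 + (-20 + 15) = -3 - 5 = -8)
r(h) = -3/2 (r(h) = -√9/2 = -½*3 = -3/2)
-√(r(q) + 54*(-34)) = -√(-3/2 + 54*(-34)) = -√(-3/2 - 1836) = -√(-3675/2) = -35*I*√6/2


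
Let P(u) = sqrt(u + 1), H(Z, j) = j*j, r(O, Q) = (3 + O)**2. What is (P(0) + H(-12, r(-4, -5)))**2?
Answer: 4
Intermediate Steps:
H(Z, j) = j**2
P(u) = sqrt(1 + u)
(P(0) + H(-12, r(-4, -5)))**2 = (sqrt(1 + 0) + ((3 - 4)**2)**2)**2 = (sqrt(1) + ((-1)**2)**2)**2 = (1 + 1**2)**2 = (1 + 1)**2 = 2**2 = 4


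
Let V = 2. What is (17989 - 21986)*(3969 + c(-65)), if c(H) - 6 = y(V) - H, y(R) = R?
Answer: -16155874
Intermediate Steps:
c(H) = 8 - H (c(H) = 6 + (2 - H) = 8 - H)
(17989 - 21986)*(3969 + c(-65)) = (17989 - 21986)*(3969 + (8 - 1*(-65))) = -3997*(3969 + (8 + 65)) = -3997*(3969 + 73) = -3997*4042 = -16155874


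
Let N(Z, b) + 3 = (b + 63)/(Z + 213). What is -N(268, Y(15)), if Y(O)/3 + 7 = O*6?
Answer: 87/37 ≈ 2.3514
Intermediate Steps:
Y(O) = -21 + 18*O (Y(O) = -21 + 3*(O*6) = -21 + 3*(6*O) = -21 + 18*O)
N(Z, b) = -3 + (63 + b)/(213 + Z) (N(Z, b) = -3 + (b + 63)/(Z + 213) = -3 + (63 + b)/(213 + Z))
-N(268, Y(15)) = -(-576 + (-21 + 18*15) - 3*268)/(213 + 268) = -(-576 + (-21 + 270) - 804)/481 = -(-576 + 249 - 804)/481 = -(-1131)/481 = -1*(-87/37) = 87/37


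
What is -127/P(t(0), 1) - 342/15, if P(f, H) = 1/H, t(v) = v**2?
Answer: -749/5 ≈ -149.80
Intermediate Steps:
-127/P(t(0), 1) - 342/15 = -127/(1/1) - 342/15 = -127/1 - 342*1/15 = -127*1 - 114/5 = -127 - 114/5 = -749/5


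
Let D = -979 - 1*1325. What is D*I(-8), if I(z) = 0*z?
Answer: 0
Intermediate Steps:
D = -2304 (D = -979 - 1325 = -2304)
I(z) = 0
D*I(-8) = -2304*0 = 0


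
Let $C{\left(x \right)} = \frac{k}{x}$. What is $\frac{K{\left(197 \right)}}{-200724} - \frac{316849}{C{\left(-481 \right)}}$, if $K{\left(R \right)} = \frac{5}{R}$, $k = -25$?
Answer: $- \frac{6026469268941857}{988565700} \approx -6.0962 \cdot 10^{6}$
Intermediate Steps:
$C{\left(x \right)} = - \frac{25}{x}$
$\frac{K{\left(197 \right)}}{-200724} - \frac{316849}{C{\left(-481 \right)}} = \frac{5 \cdot \frac{1}{197}}{-200724} - \frac{316849}{\left(-25\right) \frac{1}{-481}} = 5 \cdot \frac{1}{197} \left(- \frac{1}{200724}\right) - \frac{316849}{\left(-25\right) \left(- \frac{1}{481}\right)} = \frac{5}{197} \left(- \frac{1}{200724}\right) - \frac{316849}{\frac{25}{481}} = - \frac{5}{39542628} - \frac{152404369}{25} = - \frac{6026469268941857}{988565700}$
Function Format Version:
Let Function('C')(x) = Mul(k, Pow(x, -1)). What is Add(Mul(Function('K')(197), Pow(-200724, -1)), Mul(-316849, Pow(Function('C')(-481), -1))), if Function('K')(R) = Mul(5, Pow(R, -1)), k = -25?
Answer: Rational(-6026469268941857, 988565700) ≈ -6.0962e+6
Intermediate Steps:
Function('C')(x) = Mul(-25, Pow(x, -1))
Add(Mul(Function('K')(197), Pow(-200724, -1)), Mul(-316849, Pow(Function('C')(-481), -1))) = Add(Mul(Mul(5, Pow(197, -1)), Pow(-200724, -1)), Mul(-316849, Pow(Mul(-25, Pow(-481, -1)), -1))) = Add(Mul(Mul(5, Rational(1, 197)), Rational(-1, 200724)), Mul(-316849, Pow(Mul(-25, Rational(-1, 481)), -1))) = Add(Mul(Rational(5, 197), Rational(-1, 200724)), Mul(-316849, Pow(Rational(25, 481), -1))) = Add(Rational(-5, 39542628), Mul(-316849, Rational(481, 25))) = Add(Rational(-5, 39542628), Rational(-152404369, 25)) = Rational(-6026469268941857, 988565700)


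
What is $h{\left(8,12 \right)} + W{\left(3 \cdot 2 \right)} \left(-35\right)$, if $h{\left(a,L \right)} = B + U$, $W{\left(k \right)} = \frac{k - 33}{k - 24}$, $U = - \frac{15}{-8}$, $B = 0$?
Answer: $- \frac{405}{8} \approx -50.625$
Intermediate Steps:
$U = \frac{15}{8}$ ($U = \left(-15\right) \left(- \frac{1}{8}\right) = \frac{15}{8} \approx 1.875$)
$W{\left(k \right)} = \frac{-33 + k}{-24 + k}$
$h{\left(a,L \right)} = \frac{15}{8}$ ($h{\left(a,L \right)} = 0 + \frac{15}{8} = \frac{15}{8}$)
$h{\left(8,12 \right)} + W{\left(3 \cdot 2 \right)} \left(-35\right) = \frac{15}{8} + \frac{-33 + 3 \cdot 2}{-24 + 3 \cdot 2} \left(-35\right) = \frac{15}{8} + \frac{-33 + 6}{-24 + 6} \left(-35\right) = \frac{15}{8} + \frac{1}{-18} \left(-27\right) \left(-35\right) = \frac{15}{8} + \left(- \frac{1}{18}\right) \left(-27\right) \left(-35\right) = \frac{15}{8} + \frac{3}{2} \left(-35\right) = \frac{15}{8} - \frac{105}{2} = - \frac{405}{8}$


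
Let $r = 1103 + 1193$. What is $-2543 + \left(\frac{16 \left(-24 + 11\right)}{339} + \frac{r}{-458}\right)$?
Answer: $- \frac{197852437}{77631} \approx -2548.6$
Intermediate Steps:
$r = 2296$
$-2543 + \left(\frac{16 \left(-24 + 11\right)}{339} + \frac{r}{-458}\right) = -2543 + \left(\frac{16 \left(-24 + 11\right)}{339} + \frac{2296}{-458}\right) = -2543 + \left(16 \left(-13\right) \frac{1}{339} + 2296 \left(- \frac{1}{458}\right)\right) = -2543 - \frac{436804}{77631} = - \frac{197852437}{77631}$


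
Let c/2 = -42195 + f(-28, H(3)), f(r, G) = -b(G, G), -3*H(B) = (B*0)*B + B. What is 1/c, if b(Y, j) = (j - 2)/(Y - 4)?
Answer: -5/421956 ≈ -1.1850e-5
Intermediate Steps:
b(Y, j) = (-2 + j)/(-4 + Y)
H(B) = -B/3 (H(B) = -((B*0)*B + B)/3 = -(0*B + B)/3 = -(0 + B)/3 = -B/3)
f(r, G) = -(-2 + G)/(-4 + G)
c = -421956/5 (c = 2*(-42195 + (2 - (-1)*3/3)/(-4 - ⅓*3)) = 2*(-42195 + (2 - 1*(-1))/(-4 - 1)) = 2*(-42195 + (2 + 1)/(-5)) = 2*(-42195 - ⅕*3) = 2*(-42195 - ⅗) = 2*(-210978/5) = -421956/5 ≈ -84391.)
1/c = 1/(-421956/5) = -5/421956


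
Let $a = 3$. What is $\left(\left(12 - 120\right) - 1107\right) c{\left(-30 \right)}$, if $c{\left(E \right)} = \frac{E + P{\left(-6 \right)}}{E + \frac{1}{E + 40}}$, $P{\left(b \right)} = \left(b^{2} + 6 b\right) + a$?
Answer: $- \frac{328050}{299} \approx -1097.2$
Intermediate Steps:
$P{\left(b \right)} = 3 + b^{2} + 6 b$ ($P{\left(b \right)} = \left(b^{2} + 6 b\right) + 3 = 3 + b^{2} + 6 b$)
$c{\left(E \right)} = \frac{3 + E}{E + \frac{1}{40 + E}}$ ($c{\left(E \right)} = \frac{E + \left(3 + \left(-6\right)^{2} + 6 \left(-6\right)\right)}{E + \frac{1}{E + 40}} = \frac{E + \left(3 + 36 - 36\right)}{E + \frac{1}{40 + E}} = \frac{E + 3}{E + \frac{1}{40 + E}} = \frac{3 + E}{E + \frac{1}{40 + E}}$)
$\left(\left(12 - 120\right) - 1107\right) c{\left(-30 \right)} = \left(\left(12 - 120\right) - 1107\right) \frac{120 + \left(-30\right)^{2} + 43 \left(-30\right)}{1 + \left(-30\right)^{2} + 40 \left(-30\right)} = \left(-108 - 1107\right) \frac{120 + 900 - 1290}{1 + 900 - 1200} = - 1215 \frac{1}{-299} \left(-270\right) = - 1215 \left(\left(- \frac{1}{299}\right) \left(-270\right)\right) = \left(-1215\right) \frac{270}{299} = - \frac{328050}{299}$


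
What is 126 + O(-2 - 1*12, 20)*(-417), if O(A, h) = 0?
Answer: 126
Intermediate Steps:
126 + O(-2 - 1*12, 20)*(-417) = 126 + 0*(-417) = 126 + 0 = 126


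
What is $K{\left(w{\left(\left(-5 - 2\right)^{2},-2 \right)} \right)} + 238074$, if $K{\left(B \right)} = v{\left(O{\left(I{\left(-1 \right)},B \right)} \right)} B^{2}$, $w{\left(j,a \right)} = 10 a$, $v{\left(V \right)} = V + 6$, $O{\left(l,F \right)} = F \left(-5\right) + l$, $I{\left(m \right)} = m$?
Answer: $280074$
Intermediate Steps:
$O{\left(l,F \right)} = l - 5 F$ ($O{\left(l,F \right)} = - 5 F + l = l - 5 F$)
$v{\left(V \right)} = 6 + V$
$K{\left(B \right)} = B^{2} \left(5 - 5 B\right)$ ($K{\left(B \right)} = \left(6 - \left(1 + 5 B\right)\right) B^{2} = \left(5 - 5 B\right) B^{2} = B^{2} \left(5 - 5 B\right)$)
$K{\left(w{\left(\left(-5 - 2\right)^{2},-2 \right)} \right)} + 238074 = 5 \left(10 \left(-2\right)\right)^{2} \left(1 - 10 \left(-2\right)\right) + 238074 = 5 \left(-20\right)^{2} \left(1 - -20\right) + 238074 = 5 \cdot 400 \left(1 + 20\right) + 238074 = 5 \cdot 400 \cdot 21 + 238074 = 42000 + 238074 = 280074$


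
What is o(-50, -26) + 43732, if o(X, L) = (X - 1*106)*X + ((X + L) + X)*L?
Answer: 54808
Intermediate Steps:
o(X, L) = L*(L + 2*X) + X*(-106 + X) (o(X, L) = (X - 106)*X + ((L + X) + X)*L = (-106 + X)*X + (L + 2*X)*L = X*(-106 + X) + L*(L + 2*X) = L*(L + 2*X) + X*(-106 + X))
o(-50, -26) + 43732 = ((-26)² + (-50)² - 106*(-50) + 2*(-26)*(-50)) + 43732 = (676 + 2500 + 5300 + 2600) + 43732 = 11076 + 43732 = 54808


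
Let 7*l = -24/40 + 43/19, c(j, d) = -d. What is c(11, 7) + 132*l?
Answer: 16201/665 ≈ 24.362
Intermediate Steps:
l = 158/665 (l = (-24/40 + 43/19)/7 = (-24*1/40 + 43*(1/19))/7 = (-⅗ + 43/19)/7 = (⅐)*(158/95) = 158/665 ≈ 0.23759)
c(11, 7) + 132*l = -1*7 + 132*(158/665) = -7 + 20856/665 = 16201/665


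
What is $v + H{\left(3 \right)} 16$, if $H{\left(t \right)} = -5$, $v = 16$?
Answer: $-64$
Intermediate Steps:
$v + H{\left(3 \right)} 16 = 16 - 80 = -64$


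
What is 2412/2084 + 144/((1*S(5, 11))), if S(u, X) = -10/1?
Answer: -34497/2605 ≈ -13.243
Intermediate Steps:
S(u, X) = -10 (S(u, X) = -10*1 = -10)
2412/2084 + 144/((1*S(5, 11))) = 2412/2084 + 144/((1*(-10))) = 2412*(1/2084) + 144/(-10) = 603/521 + 144*(-⅒) = 603/521 - 72/5 = -34497/2605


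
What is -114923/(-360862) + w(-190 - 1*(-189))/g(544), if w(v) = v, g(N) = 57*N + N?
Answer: 1812844817/5692958912 ≈ 0.31844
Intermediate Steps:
g(N) = 58*N
-114923/(-360862) + w(-190 - 1*(-189))/g(544) = -114923/(-360862) + (-190 - 1*(-189))/((58*544)) = -114923*(-1/360862) + (-190 + 189)/31552 = 114923/360862 - 1*1/31552 = 114923/360862 - 1/31552 = 1812844817/5692958912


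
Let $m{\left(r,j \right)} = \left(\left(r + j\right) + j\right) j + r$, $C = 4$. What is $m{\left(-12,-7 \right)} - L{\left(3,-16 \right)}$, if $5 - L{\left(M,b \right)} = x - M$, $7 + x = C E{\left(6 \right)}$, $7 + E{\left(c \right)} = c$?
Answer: $151$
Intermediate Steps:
$E{\left(c \right)} = -7 + c$
$x = -11$ ($x = -7 + 4 \left(-7 + 6\right) = -7 + 4 \left(-1\right) = -7 - 4 = -11$)
$L{\left(M,b \right)} = 16 + M$ ($L{\left(M,b \right)} = 5 - \left(-11 - M\right) = 5 + \left(11 + M\right) = 16 + M$)
$m{\left(r,j \right)} = r + j \left(r + 2 j\right)$ ($m{\left(r,j \right)} = \left(\left(j + r\right) + j\right) j + r = \left(r + 2 j\right) j + r = j \left(r + 2 j\right) + r = r + j \left(r + 2 j\right)$)
$m{\left(-12,-7 \right)} - L{\left(3,-16 \right)} = \left(-12 + 2 \left(-7\right)^{2} - -84\right) - \left(16 + 3\right) = \left(-12 + 2 \cdot 49 + 84\right) - 19 = \left(-12 + 98 + 84\right) - 19 = 170 - 19 = 151$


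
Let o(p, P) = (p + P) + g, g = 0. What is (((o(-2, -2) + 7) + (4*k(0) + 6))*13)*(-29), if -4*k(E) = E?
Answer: -3393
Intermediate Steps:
k(E) = -E/4
o(p, P) = P + p (o(p, P) = (p + P) + 0 = (P + p) + 0 = P + p)
(((o(-2, -2) + 7) + (4*k(0) + 6))*13)*(-29) = ((((-2 - 2) + 7) + (4*(-¼*0) + 6))*13)*(-29) = (((-4 + 7) + (4*0 + 6))*13)*(-29) = ((3 + (0 + 6))*13)*(-29) = ((3 + 6)*13)*(-29) = (9*13)*(-29) = 117*(-29) = -3393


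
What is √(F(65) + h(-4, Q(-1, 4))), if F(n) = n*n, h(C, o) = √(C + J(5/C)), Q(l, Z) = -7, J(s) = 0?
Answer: √(4225 + 2*I) ≈ 65.0 + 0.015*I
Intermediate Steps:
h(C, o) = √C (h(C, o) = √(C + 0) = √C)
F(n) = n²
√(F(65) + h(-4, Q(-1, 4))) = √(65² + √(-4)) = √(4225 + 2*I)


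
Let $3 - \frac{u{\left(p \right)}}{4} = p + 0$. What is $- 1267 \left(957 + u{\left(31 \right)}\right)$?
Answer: $-1070615$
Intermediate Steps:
$u{\left(p \right)} = 12 - 4 p$ ($u{\left(p \right)} = 12 - 4 \left(p + 0\right) = 12 - 4 p$)
$- 1267 \left(957 + u{\left(31 \right)}\right) = - 1267 \left(957 + \left(12 - 124\right)\right) = - 1267 \left(957 - 112\right) = \left(-1267\right) 845 = -1070615$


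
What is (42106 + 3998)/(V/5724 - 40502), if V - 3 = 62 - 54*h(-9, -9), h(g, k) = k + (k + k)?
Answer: -263899296/231831925 ≈ -1.1383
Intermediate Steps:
h(g, k) = 3*k (h(g, k) = k + 2*k = 3*k)
V = 1523 (V = 3 + (62 - 162*(-9)) = 3 + (62 - 54*(-27)) = 3 + (62 + 1458) = 3 + 1520 = 1523)
(42106 + 3998)/(V/5724 - 40502) = (42106 + 3998)/(1523/5724 - 40502) = 46104/(1523*(1/5724) - 40502) = 46104/(1523/5724 - 40502) = 46104/(-231831925/5724) = 46104*(-5724/231831925) = -263899296/231831925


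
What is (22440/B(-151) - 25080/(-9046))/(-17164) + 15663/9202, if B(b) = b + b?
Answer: 46014959394069/26967722989886 ≈ 1.7063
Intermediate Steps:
B(b) = 2*b
(22440/B(-151) - 25080/(-9046))/(-17164) + 15663/9202 = (22440/((2*(-151))) - 25080/(-9046))/(-17164) + 15663/9202 = (22440/(-302) - 25080*(-1/9046))*(-1/17164) + 15663*(1/9202) = (22440*(-1/302) + 12540/4523)*(-1/17164) + 15663/9202 = (-11220/151 + 12540/4523)*(-1/17164) + 15663/9202 = -48854520/682973*(-1/17164) + 15663/9202 = 12213630/2930637143 + 15663/9202 = 46014959394069/26967722989886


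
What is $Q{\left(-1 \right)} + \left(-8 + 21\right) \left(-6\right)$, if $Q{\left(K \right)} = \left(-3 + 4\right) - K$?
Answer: $-76$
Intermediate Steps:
$Q{\left(K \right)} = 1 - K$
$Q{\left(-1 \right)} + \left(-8 + 21\right) \left(-6\right) = \left(1 - -1\right) + \left(-8 + 21\right) \left(-6\right) = \left(1 + 1\right) + 13 \left(-6\right) = 2 - 78 = -76$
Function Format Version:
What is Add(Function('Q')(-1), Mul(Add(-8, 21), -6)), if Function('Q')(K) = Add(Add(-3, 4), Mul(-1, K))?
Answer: -76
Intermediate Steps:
Function('Q')(K) = Add(1, Mul(-1, K))
Add(Function('Q')(-1), Mul(Add(-8, 21), -6)) = Add(Add(1, Mul(-1, -1)), Mul(Add(-8, 21), -6)) = Add(Add(1, 1), Mul(13, -6)) = Add(2, -78) = -76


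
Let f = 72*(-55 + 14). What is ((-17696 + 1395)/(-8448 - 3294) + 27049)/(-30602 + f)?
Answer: -317625659/393991068 ≈ -0.80618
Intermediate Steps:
f = -2952 (f = 72*(-41) = -2952)
((-17696 + 1395)/(-8448 - 3294) + 27049)/(-30602 + f) = ((-17696 + 1395)/(-8448 - 3294) + 27049)/(-30602 - 2952) = (-16301/(-11742) + 27049)/(-33554) = (-16301*(-1/11742) + 27049)*(-1/33554) = (16301/11742 + 27049)*(-1/33554) = (317625659/11742)*(-1/33554) = -317625659/393991068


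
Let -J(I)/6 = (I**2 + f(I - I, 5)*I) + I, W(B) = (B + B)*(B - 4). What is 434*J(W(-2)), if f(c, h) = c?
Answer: -1562400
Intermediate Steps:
W(B) = 2*B*(-4 + B) (W(B) = (2*B)*(-4 + B) = 2*B*(-4 + B))
J(I) = -6*I - 6*I**2 (J(I) = -6*((I**2 + (I - I)*I) + I) = -6*((I**2 + 0*I) + I) = -6*((I**2 + 0) + I) = -6*(I**2 + I) = -6*(I + I**2) = -6*I - 6*I**2)
434*J(W(-2)) = 434*(-6*2*(-2)*(-4 - 2)*(1 + 2*(-2)*(-4 - 2))) = 434*(-6*2*(-2)*(-6)*(1 + 2*(-2)*(-6))) = 434*(-6*24*(1 + 24)) = 434*(-6*24*25) = 434*(-3600) = -1562400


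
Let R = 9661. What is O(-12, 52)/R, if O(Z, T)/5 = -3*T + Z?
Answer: -840/9661 ≈ -0.086948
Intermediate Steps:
O(Z, T) = -15*T + 5*Z (O(Z, T) = 5*(-3*T + Z) = 5*(Z - 3*T) = -15*T + 5*Z)
O(-12, 52)/R = (-15*52 + 5*(-12))/9661 = (-780 - 60)*(1/9661) = -840*1/9661 = -840/9661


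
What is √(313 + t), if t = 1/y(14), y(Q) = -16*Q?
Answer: √981554/56 ≈ 17.692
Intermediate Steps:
t = -1/224 (t = 1/(-16*14) = 1/(-224) = -1/224 ≈ -0.0044643)
√(313 + t) = √(313 - 1/224) = √(70111/224) = √981554/56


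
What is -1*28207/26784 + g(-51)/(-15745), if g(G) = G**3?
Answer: 3108805169/421714080 ≈ 7.3718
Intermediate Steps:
-1*28207/26784 + g(-51)/(-15745) = -1*28207/26784 + (-51)**3/(-15745) = -28207*1/26784 - 132651*(-1/15745) = -28207/26784 + 132651/15745 = 3108805169/421714080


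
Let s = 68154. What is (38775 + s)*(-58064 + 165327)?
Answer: 11469525327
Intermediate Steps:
(38775 + s)*(-58064 + 165327) = (38775 + 68154)*(-58064 + 165327) = 106929*107263 = 11469525327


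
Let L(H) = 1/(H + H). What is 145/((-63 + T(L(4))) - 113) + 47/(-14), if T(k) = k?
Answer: -1681/402 ≈ -4.1816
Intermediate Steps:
L(H) = 1/(2*H)
145/((-63 + T(L(4))) - 113) + 47/(-14) = 145/((-63 + (1/2)/4) - 113) + 47/(-14) = 145/((-63 + (1/2)*(1/4)) - 113) + 47*(-1/14) = 145/((-63 + 1/8) - 113) - 47/14 = 145/(-503/8 - 113) - 47/14 = 145/(-1407/8) - 47/14 = 145*(-8/1407) - 47/14 = -1160/1407 - 47/14 = -1681/402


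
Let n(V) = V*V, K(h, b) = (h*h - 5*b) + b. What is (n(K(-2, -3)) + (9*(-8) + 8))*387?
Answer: 74304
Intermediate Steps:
K(h, b) = h² - 4*b (K(h, b) = (h² - 5*b) + b = h² - 4*b)
n(V) = V²
(n(K(-2, -3)) + (9*(-8) + 8))*387 = (((-2)² - 4*(-3))² + (9*(-8) + 8))*387 = ((4 + 12)² + (-72 + 8))*387 = (16² - 64)*387 = (256 - 64)*387 = 192*387 = 74304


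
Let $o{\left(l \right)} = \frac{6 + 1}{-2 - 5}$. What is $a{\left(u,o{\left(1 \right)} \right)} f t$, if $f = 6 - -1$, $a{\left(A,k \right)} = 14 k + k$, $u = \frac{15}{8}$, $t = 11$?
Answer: $-1155$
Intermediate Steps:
$u = \frac{15}{8}$ ($u = 15 \cdot \frac{1}{8} = \frac{15}{8} \approx 1.875$)
$o{\left(l \right)} = -1$ ($o{\left(l \right)} = \frac{7}{-7} = 7 \left(- \frac{1}{7}\right) = -1$)
$a{\left(A,k \right)} = 15 k$
$f = 7$ ($f = 6 + 1 = 7$)
$a{\left(u,o{\left(1 \right)} \right)} f t = 15 \left(-1\right) 7 \cdot 11 = \left(-15\right) 77 = -1155$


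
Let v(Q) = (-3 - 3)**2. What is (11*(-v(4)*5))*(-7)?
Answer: 13860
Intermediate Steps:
v(Q) = 36 (v(Q) = (-6)**2 = 36)
(11*(-v(4)*5))*(-7) = (11*(-1*36*5))*(-7) = (11*(-36*5))*(-7) = (11*(-180))*(-7) = -1980*(-7) = 13860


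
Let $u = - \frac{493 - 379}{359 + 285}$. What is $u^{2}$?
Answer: $\frac{3249}{103684} \approx 0.031336$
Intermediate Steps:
$u = - \frac{57}{322}$ ($u = - \frac{114}{644} = \left(-1\right) \frac{57}{322} = - \frac{57}{322} \approx -0.17702$)
$u^{2} = \left(- \frac{57}{322}\right)^{2} = \frac{3249}{103684}$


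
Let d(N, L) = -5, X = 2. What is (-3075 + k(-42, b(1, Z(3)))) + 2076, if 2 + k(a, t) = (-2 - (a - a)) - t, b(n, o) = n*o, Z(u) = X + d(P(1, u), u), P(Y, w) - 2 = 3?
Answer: -1000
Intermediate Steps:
P(Y, w) = 5 (P(Y, w) = 2 + 3 = 5)
Z(u) = -3 (Z(u) = 2 - 5 = -3)
k(a, t) = -4 - t (k(a, t) = -2 + ((-2 - (a - a)) - t) = -2 + ((-2 - 1*0) - t) = -2 + ((-2 + 0) - t) = -2 + (-2 - t) = -4 - t)
(-3075 + k(-42, b(1, Z(3)))) + 2076 = (-3075 + (-4 - (-3))) + 2076 = (-3075 + (-4 - 1*(-3))) + 2076 = (-3075 + (-4 + 3)) + 2076 = (-3075 - 1) + 2076 = -3076 + 2076 = -1000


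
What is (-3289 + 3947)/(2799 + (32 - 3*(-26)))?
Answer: 658/2909 ≈ 0.22619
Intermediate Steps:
(-3289 + 3947)/(2799 + (32 - 3*(-26))) = 658/(2799 + (32 + 78)) = 658/(2799 + 110) = 658/2909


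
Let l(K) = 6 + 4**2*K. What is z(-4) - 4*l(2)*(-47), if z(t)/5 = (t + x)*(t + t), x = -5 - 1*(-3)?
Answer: 7384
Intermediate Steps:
x = -2 (x = -5 + 3 = -2)
l(K) = 6 + 16*K
z(t) = 10*t*(-2 + t) (z(t) = 5*((t - 2)*(t + t)) = 5*((-2 + t)*(2*t)) = 5*(2*t*(-2 + t)) = 10*t*(-2 + t))
z(-4) - 4*l(2)*(-47) = 10*(-4)*(-2 - 4) - 4*(6 + 16*2)*(-47) = 10*(-4)*(-6) - 4*(6 + 32)*(-47) = 240 - 4*38*(-47) = 240 - 152*(-47) = 240 + 7144 = 7384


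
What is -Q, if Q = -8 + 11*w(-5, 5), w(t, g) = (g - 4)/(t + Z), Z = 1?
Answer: 43/4 ≈ 10.750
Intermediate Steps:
w(t, g) = (-4 + g)/(1 + t) (w(t, g) = (g - 4)/(t + 1) = (-4 + g)/(1 + t))
Q = -43/4 (Q = -8 + 11*((-4 + 5)/(1 - 5)) = -8 + 11*(1/(-4)) = -8 + 11*(-¼*1) = -8 + 11*(-¼) = -8 - 11/4 = -43/4 ≈ -10.750)
-Q = -1*(-43/4) = 43/4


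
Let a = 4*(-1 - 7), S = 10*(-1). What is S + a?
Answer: -42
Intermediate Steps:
S = -10
a = -32 (a = 4*(-8) = -32)
S + a = -10 - 32 = -42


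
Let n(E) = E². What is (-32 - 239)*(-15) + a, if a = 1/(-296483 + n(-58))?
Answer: 1191528734/293119 ≈ 4065.0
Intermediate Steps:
a = -1/293119 (a = 1/(-296483 + (-58)²) = 1/(-296483 + 3364) = 1/(-293119) = -1/293119 ≈ -3.4116e-6)
(-32 - 239)*(-15) + a = (-32 - 239)*(-15) - 1/293119 = -271*(-15) - 1/293119 = 4065 - 1/293119 = 1191528734/293119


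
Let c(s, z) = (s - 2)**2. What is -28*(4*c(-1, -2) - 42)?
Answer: 168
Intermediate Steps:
c(s, z) = (-2 + s)**2
-28*(4*c(-1, -2) - 42) = -28*(4*(-2 - 1)**2 - 42) = -28*(4*(-3)**2 - 42) = -28*(4*9 - 42) = -28*(36 - 42) = -28*(-6) = 168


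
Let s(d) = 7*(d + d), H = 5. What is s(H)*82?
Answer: 5740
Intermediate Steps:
s(d) = 14*d (s(d) = 7*(2*d) = 14*d)
s(H)*82 = (14*5)*82 = 70*82 = 5740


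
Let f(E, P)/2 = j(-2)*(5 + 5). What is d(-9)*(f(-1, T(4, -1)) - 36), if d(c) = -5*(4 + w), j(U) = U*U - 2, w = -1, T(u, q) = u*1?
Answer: -60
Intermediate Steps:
T(u, q) = u
j(U) = -2 + U² (j(U) = U² - 2 = -2 + U²)
d(c) = -15 (d(c) = -5*(4 - 1) = -5*3 = -15)
f(E, P) = 40 (f(E, P) = 2*((-2 + (-2)²)*(5 + 5)) = 2*((-2 + 4)*10) = 2*(2*10) = 2*20 = 40)
d(-9)*(f(-1, T(4, -1)) - 36) = -15*(40 - 36) = -15*4 = -60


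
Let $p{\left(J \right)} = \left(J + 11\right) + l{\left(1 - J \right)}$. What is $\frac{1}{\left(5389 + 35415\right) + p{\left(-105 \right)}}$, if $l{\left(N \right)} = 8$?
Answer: $\frac{1}{40718} \approx 2.4559 \cdot 10^{-5}$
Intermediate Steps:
$p{\left(J \right)} = 19 + J$ ($p{\left(J \right)} = \left(J + 11\right) + 8 = \left(11 + J\right) + 8 = 19 + J$)
$\frac{1}{\left(5389 + 35415\right) + p{\left(-105 \right)}} = \frac{1}{\left(5389 + 35415\right) + \left(19 - 105\right)} = \frac{1}{40804 - 86} = \frac{1}{40718}$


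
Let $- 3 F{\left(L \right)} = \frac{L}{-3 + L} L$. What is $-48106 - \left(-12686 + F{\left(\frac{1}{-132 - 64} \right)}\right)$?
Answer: $- \frac{12267079441}{346332} \approx -35420.0$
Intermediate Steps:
$F{\left(L \right)} = - \frac{L^{2}}{3 \left(-3 + L\right)}$ ($F{\left(L \right)} = - \frac{\frac{L}{-3 + L} L}{3} = - \frac{L^{2} \frac{1}{-3 + L}}{3} = - \frac{L^{2}}{3 \left(-3 + L\right)}$)
$-48106 - \left(-12686 + F{\left(\frac{1}{-132 - 64} \right)}\right) = -48106 + \left(12686 - - \frac{\left(\frac{1}{-132 - 64}\right)^{2}}{-9 + \frac{3}{-132 - 64}}\right) = -48106 + \left(12686 - - \frac{\left(\frac{1}{-196}\right)^{2}}{-9 + \frac{3}{-196}}\right) = -48106 + \left(12686 - - \frac{\left(- \frac{1}{196}\right)^{2}}{-9 + 3 \left(- \frac{1}{196}\right)}\right) = -48106 + \left(12686 - \left(-1\right) \frac{1}{38416} \frac{1}{-9 - \frac{3}{196}}\right) = -48106 + \left(12686 - \left(-1\right) \frac{1}{38416} \frac{1}{- \frac{1767}{196}}\right) = -48106 + \left(12686 - \left(-1\right) \frac{1}{38416} \left(- \frac{196}{1767}\right)\right) = -48106 + \left(12686 - \frac{1}{346332}\right) = -48106 + \frac{4393567751}{346332} = - \frac{12267079441}{346332}$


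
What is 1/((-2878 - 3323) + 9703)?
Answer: 1/3502 ≈ 0.00028555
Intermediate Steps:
1/((-2878 - 3323) + 9703) = 1/(-6201 + 9703) = 1/3502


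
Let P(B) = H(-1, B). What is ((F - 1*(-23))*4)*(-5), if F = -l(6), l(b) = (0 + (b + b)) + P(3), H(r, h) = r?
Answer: -240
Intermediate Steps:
P(B) = -1
l(b) = -1 + 2*b (l(b) = (0 + (b + b)) - 1 = (0 + 2*b) - 1 = 2*b - 1 = -1 + 2*b)
F = -11 (F = -(-1 + 2*6) = -(-1 + 12) = -1*11 = -11)
((F - 1*(-23))*4)*(-5) = ((-11 - 1*(-23))*4)*(-5) = ((-11 + 23)*4)*(-5) = (12*4)*(-5) = 48*(-5) = -240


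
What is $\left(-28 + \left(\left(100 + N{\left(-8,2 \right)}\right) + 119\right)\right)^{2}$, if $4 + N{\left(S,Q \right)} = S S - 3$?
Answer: $61504$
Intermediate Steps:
$N{\left(S,Q \right)} = -7 + S^{2}$ ($N{\left(S,Q \right)} = -4 + \left(S S - 3\right) = -4 + \left(S^{2} - 3\right) = -4 + \left(-3 + S^{2}\right) = -7 + S^{2}$)
$\left(-28 + \left(\left(100 + N{\left(-8,2 \right)}\right) + 119\right)\right)^{2} = \left(-28 + \left(\left(100 - \left(7 - \left(-8\right)^{2}\right)\right) + 119\right)\right)^{2} = \left(-28 + \left(\left(100 + \left(-7 + 64\right)\right) + 119\right)\right)^{2} = \left(-28 + \left(\left(100 + 57\right) + 119\right)\right)^{2} = \left(-28 + \left(157 + 119\right)\right)^{2} = \left(-28 + 276\right)^{2} = 248^{2} = 61504$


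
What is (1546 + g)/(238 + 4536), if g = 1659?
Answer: 3205/4774 ≈ 0.67134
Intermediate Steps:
(1546 + g)/(238 + 4536) = (1546 + 1659)/(238 + 4536) = 3205/4774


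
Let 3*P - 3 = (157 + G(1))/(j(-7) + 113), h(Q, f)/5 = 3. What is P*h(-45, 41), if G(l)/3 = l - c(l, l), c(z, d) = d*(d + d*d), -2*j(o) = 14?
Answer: 1180/53 ≈ 22.264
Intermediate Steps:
h(Q, f) = 15 (h(Q, f) = 5*3 = 15)
j(o) = -7 (j(o) = -1/2*14 = -7)
c(z, d) = d*(d + d**2)
G(l) = 3*l - 3*l**2*(1 + l) (G(l) = 3*(l - l**2*(1 + l)) = 3*l - 3*l**2*(1 + l))
P = 236/159 (P = 1 + ((157 + 3*1*(1 - 1*1 - 1*1**2))/(-7 + 113))/3 = 1 + ((157 + 3*1*(1 - 1 - 1*1))/106)/3 = 1 + ((157 + 3*1*(1 - 1 - 1))*(1/106))/3 = 1 + ((157 + 3*1*(-1))*(1/106))/3 = 1 + ((157 - 3)*(1/106))/3 = 1 + (154*(1/106))/3 = 1 + (1/3)*(77/53) = 1 + 77/159 = 236/159 ≈ 1.4843)
P*h(-45, 41) = (236/159)*15 = 1180/53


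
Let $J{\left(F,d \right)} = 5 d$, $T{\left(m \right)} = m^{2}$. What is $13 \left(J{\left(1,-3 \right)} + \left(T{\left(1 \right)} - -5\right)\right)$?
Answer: $-117$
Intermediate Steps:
$13 \left(J{\left(1,-3 \right)} + \left(T{\left(1 \right)} - -5\right)\right) = 13 \left(5 \left(-3\right) + \left(1^{2} - -5\right)\right) = 13 \left(-15 + \left(1 + 5\right)\right) = 13 \left(-15 + 6\right) = 13 \left(-9\right) = -117$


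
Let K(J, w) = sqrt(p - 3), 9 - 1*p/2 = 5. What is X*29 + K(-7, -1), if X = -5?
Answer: -145 + sqrt(5) ≈ -142.76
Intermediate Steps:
p = 8 (p = 18 - 2*5 = 18 - 10 = 8)
K(J, w) = sqrt(5) (K(J, w) = sqrt(8 - 3) = sqrt(5))
X*29 + K(-7, -1) = -5*29 + sqrt(5) = -145 + sqrt(5)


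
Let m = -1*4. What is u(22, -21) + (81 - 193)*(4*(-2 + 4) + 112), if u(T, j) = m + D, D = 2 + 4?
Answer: -13438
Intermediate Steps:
m = -4
D = 6
u(T, j) = 2 (u(T, j) = -4 + 6 = 2)
u(22, -21) + (81 - 193)*(4*(-2 + 4) + 112) = 2 + (81 - 193)*(4*(-2 + 4) + 112) = 2 - 112*(4*2 + 112) = 2 - 112*(8 + 112) = 2 - 112*120 = 2 - 13440 = -13438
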